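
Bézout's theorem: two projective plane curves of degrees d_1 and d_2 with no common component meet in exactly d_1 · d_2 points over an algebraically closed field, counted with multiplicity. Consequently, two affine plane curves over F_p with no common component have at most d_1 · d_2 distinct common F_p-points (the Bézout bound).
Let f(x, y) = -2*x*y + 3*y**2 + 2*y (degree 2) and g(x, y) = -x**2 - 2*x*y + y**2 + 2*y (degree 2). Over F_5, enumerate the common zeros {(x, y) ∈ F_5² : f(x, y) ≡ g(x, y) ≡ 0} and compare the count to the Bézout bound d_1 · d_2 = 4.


Common zeros: {(0, 0)}; count = 1; Bézout bound = 4.

deg(f) = 2, deg(g) = 2, so Bézout bound = 4.
Scan x ∈ F_5. For each x, list the y ∈ F_5 with f(x, y) ≡ 0 and those with g(x, y) ≡ 0 (mod 5); the common zeros in that column are the intersection.
  x = 0: f ≡ 0 at y ∈ {0, 1}; g ≡ 0 at y ∈ {0, 3}; common: {0}.
  x = 1: f ≡ 0 at y ∈ {0}; g ≡ 0 at y ∈ {1, 4}; common: ∅.
  x = 2: f ≡ 0 at y ∈ {0, 4}; g ≡ 0 at y ∈ {1}; common: ∅.
  x = 3: f ≡ 0 at y ∈ {0, 3}; g ≡ 0 at y ∈ ∅; common: ∅.
  x = 4: f ≡ 0 at y ∈ {0, 2}; g ≡ 0 at y ∈ {3}; common: ∅.
Collecting: common zeros = {(0, 0)}, so the count is 1.
Comparison with the Bézout bound: 1 ≤ 4 = deg(f)·deg(g), as expected for curves with no common component (the affine F_5-count falls short of the bound because intersections may lie at infinity, over extension fields, or carry multiplicity).


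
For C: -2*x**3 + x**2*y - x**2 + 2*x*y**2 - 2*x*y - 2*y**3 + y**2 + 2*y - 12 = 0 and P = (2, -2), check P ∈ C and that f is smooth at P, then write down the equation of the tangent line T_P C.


Tangent line at P: -24*x - 42*y - 36 = 0.

Step 1: f(2, -2) = 0, so P lies on C.
Step 2: partial derivatives
  f_x(x, y) = -6*x**2 + 2*x*y - 2*x + 2*y**2 - 2*y, f_y(x, y) = x**2 + 4*x*y - 2*x - 6*y**2 + 2*y + 2.
  f_x(P) = -24, f_y(P) = -42 (gradient nonzero, so P is smooth).
Step 3: tangent line at P: -24·(x − 2) + -42·(y − -2) = 0.
Expanding: -24*x - 42*y - 36 = 0.


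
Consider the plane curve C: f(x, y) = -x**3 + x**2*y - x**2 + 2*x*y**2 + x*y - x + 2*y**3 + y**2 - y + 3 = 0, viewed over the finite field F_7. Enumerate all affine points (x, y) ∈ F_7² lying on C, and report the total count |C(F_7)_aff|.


Affine F_7-points: {(0, 2), (0, 3), (0, 5), (1, 0), (1, 3), (1, 6), (2, 2), (2, 4), (3, 6), (5, 5), (6, 2), (6, 4), (6, 5)}; count = 13.

For each of the 49 pairs (x, y) ∈ F_7², evaluate f(x, y) mod 7. Record the zeros.
  x = 0: [0↦3, 1↦5, 2↦0, 3↦0, 4↦3, 5↦0, 6↦3]  zeros at y ∈ {2, 3, 5}
  x = 1: [0↦0, 1↦6, 2↦2, 3↦0, 4↦5, 5↦1, 6↦0]  zeros at y ∈ {0, 3, 6}
  x = 2: [0↦3, 1↦1, 2↦0, 3↦5, 4↦0, 5↦4, 6↦1]  zeros at y ∈ {2, 4}
  x = 3: [0↦6, 1↦5, 2↦2, 3↦2, 4↦3, 5↦3, 6↦0]  zeros at y ∈ {6}
  x = 4: [0↦3, 1↦5, 2↦2, 3↦6, 4↦1, 5↦6, 6↦5]  zeros at y ∈ ∅
  x = 5: [0↦2, 1↦2, 2↦1, 3↦4, 4↦2, 5↦0, 6↦3]  zeros at y ∈ {5}
  x = 6: [0↦4, 1↦4, 2↦0, 3↦4, 4↦0, 5↦0, 6↦2]  zeros at y ∈ {2, 4, 5}
Collecting zeros: affine points = {(0, 2), (0, 3), (0, 5), (1, 0), (1, 3), (1, 6), (2, 2), (2, 4), (3, 6), (5, 5), (6, 2), (6, 4), (6, 5)}.
Total count |C(F_7)_aff| = 13.


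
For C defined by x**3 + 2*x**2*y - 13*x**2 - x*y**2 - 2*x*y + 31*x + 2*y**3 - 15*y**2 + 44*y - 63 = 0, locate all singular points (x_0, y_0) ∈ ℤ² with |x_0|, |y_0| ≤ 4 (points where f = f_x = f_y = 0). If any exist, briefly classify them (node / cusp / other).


Singular points: {(2, 3)}; classification: node.

Compute partial derivatives:
  f_x = 3*x**2 + 4*x*y - 26*x - y**2 - 2*y + 31.
  f_y = 2*x**2 - 2*x*y - 2*x + 6*y**2 - 30*y + 44.
Scan x_0 ∈ {−4, ..., 4}. For each x_0, f_y(x_0, y) is a polynomial in y; find its integer roots y ∈ {−4, ..., 4}, then test f_x and f at those candidates.
  x = -4: f_y(-4, y) = 6*y**2 - 22*y + 84; no integer root y with |y| ≤ 4.
  x = -3: f_y(-3, y) = 6*y**2 - 24*y + 68; no integer root y with |y| ≤ 4.
  x = -2: f_y(-2, y) = 6*y**2 - 26*y + 56; no integer root y with |y| ≤ 4.
  x = -1: f_y(-1, y) = 6*y**2 - 28*y + 48; no integer root y with |y| ≤ 4.
  x = 0: f_y(0, y) = 6*y**2 - 30*y + 44; no integer root y with |y| ≤ 4.
  x = 1: f_y(1, y) = 6*y**2 - 32*y + 44; no integer root y with |y| ≤ 4.
  x = 2: f_y(2, y) = 6*y**2 - 34*y + 48; vanishes at y ∈ {3}. (2, 3): f_x = 0, f = 0 — SINGULAR.
  x = 3: f_y(3, y) = 6*y**2 - 36*y + 56; no integer root y with |y| ≤ 4.
  x = 4: f_y(4, y) = 6*y**2 - 38*y + 68; no integer root y with |y| ≤ 4.
Only singular point on the grid: (2, 3).
Classify: substitute x = 2 + u, y = 3 + v and expand: f = u**3 + 2*u**2*v - u**2 - u*v**2 + 2*v**3 + v**2.
No constant or linear terms (consistent with a singular point). Quadratic part: -u**2 + v**2. Cubic part: u**3 + 2*u**2*v - u*v**2 + 2*v**3.
The quadratic part v**2 - u**2 = (v − u)(v + u) splits into two distinct linear factors, so there are two distinct tangent lines y − 3 = ±(x − 2) — this is a node (ordinary double point).
Classification: node.


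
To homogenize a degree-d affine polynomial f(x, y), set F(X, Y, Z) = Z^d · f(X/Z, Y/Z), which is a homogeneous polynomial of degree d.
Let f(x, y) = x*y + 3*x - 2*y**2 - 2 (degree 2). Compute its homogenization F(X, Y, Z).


F(X, Y, Z) = X*Y + 3*X*Z - 2*Y**2 - 2*Z**2

deg(f) = 2.
Substitute x = X/Z, y = Y/Z into f, then multiply by Z^2.
  monomial 1·x^1·y^1 ↦ 1·X^1·Y^1·Z^0.
  monomial 3·x^1·y^0 ↦ 3·X^1·Y^0·Z^1.
  monomial -2·x^0·y^2 ↦ -2·X^0·Y^2·Z^0.
  monomial -2·x^0·y^0 ↦ -2·X^0·Y^0·Z^2.
Collecting: F(X, Y, Z) = X*Y + 3*X*Z - 2*Y**2 - 2*Z**2.


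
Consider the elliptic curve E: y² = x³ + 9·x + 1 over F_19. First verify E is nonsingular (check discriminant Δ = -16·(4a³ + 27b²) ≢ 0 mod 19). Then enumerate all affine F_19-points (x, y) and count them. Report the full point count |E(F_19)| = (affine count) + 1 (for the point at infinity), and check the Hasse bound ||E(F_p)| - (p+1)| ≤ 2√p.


Affine points = {(0, 1), (0, 18), (1, 7), (1, 12), (3, 6), (3, 13), (4, 5), (4, 14), (5, 0), (6, 9), (6, 10), (11, 5), (11, 14), (13, 4), (13, 15), (16, 2), (16, 17)}; affine count = 17; |E(F_19)| = 18.

Discriminant check: Δ ∝ 4a³ + 27b² = 4·9³ + 27·1² = 4·729 + 27·1 ≡ 17 (mod 19). Nonzero ⇒ E is nonsingular.
For each x ∈ F_19, compute rhs = x³ + 9·x + 1 mod 19, then count y ∈ F_19 with y² ≡ rhs.
  x = 0: rhs = 1, matching y values: 1, 18 (2 points).
  x = 1: rhs = 11, matching y values: 7, 12 (2 points).
  x = 2: rhs = 8, matching y values: none (0 points).
  x = 3: rhs = 17, matching y values: 6, 13 (2 points).
  x = 4: rhs = 6, matching y values: 5, 14 (2 points).
  x = 5: rhs = 0, matching y values: 0 (1 points).
  x = 6: rhs = 5, matching y values: 9, 10 (2 points).
  x = 7: rhs = 8, matching y values: none (0 points).
  x = 8: rhs = 15, matching y values: none (0 points).
  x = 9: rhs = 13, matching y values: none (0 points).
  x = 10: rhs = 8, matching y values: none (0 points).
  x = 11: rhs = 6, matching y values: 5, 14 (2 points).
  x = 12: rhs = 13, matching y values: none (0 points).
  x = 13: rhs = 16, matching y values: 4, 15 (2 points).
  x = 14: rhs = 2, matching y values: none (0 points).
  x = 15: rhs = 15, matching y values: none (0 points).
  x = 16: rhs = 4, matching y values: 2, 17 (2 points).
  x = 17: rhs = 13, matching y values: none (0 points).
  x = 18: rhs = 10, matching y values: none (0 points).
Total affine count: 17.
Full point count |E(F_19)| = 17 + 1 = 18.
Hasse bound: |18 − (19+1)| = |-2| = 2 ≤ 2√19 ≈ 8.7178 ✓.


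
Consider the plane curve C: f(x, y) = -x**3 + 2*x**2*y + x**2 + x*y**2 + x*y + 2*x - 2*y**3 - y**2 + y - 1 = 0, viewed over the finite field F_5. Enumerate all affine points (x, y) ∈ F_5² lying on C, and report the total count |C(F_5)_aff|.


Affine F_5-points: ∅; count = 0.

For each of the 25 pairs (x, y) ∈ F_5², evaluate f(x, y) mod 5. Record the zeros.
  x = 0: [0↦4, 1↦2, 2↦1, 3↦4, 4↦4]  zeros at y ∈ ∅
  x = 1: [0↦1, 1↦3, 2↦3, 3↦4, 4↦4]  zeros at y ∈ ∅
  x = 2: [0↦4, 1↦4, 2↦4, 3↦2, 4↦1]  zeros at y ∈ ∅
  x = 3: [0↦2, 1↦4, 2↦3, 3↦2, 4↦4]  zeros at y ∈ ∅
  x = 4: [0↦4, 1↦2, 2↦4, 3↦3, 4↦2]  zeros at y ∈ ∅
Collecting zeros: affine points = ∅.
Total count |C(F_5)_aff| = 0.


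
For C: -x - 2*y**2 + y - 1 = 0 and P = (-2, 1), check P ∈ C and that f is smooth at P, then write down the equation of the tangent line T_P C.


Tangent line at P: -x - 3*y + 1 = 0.

Step 1: f(-2, 1) = 0, so P lies on C.
Step 2: partial derivatives
  f_x(x, y) = -1, f_y(x, y) = 1 - 4*y.
  f_x(P) = -1, f_y(P) = -3 (gradient nonzero, so P is smooth).
Step 3: tangent line at P: -1·(x − -2) + -3·(y − 1) = 0.
Expanding: -x - 3*y + 1 = 0.


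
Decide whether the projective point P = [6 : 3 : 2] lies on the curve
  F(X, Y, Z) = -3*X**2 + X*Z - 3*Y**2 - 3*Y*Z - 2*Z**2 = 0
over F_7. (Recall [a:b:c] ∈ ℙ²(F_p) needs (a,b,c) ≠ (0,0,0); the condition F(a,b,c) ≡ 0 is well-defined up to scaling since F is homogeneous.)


F(6,3,2) ≡ 5 (mod 7); P is NOT on the curve.

Evaluate F(6, 3, 2) term-by-term (mod 7).
  -3*X**2 ↦ -3·36·1·1 = -108
  X*Z ↦ 1·6·1·2 = 12
  -3*Y**2 ↦ -3·1·9·1 = -27
  -3*Y*Z ↦ -3·1·3·2 = -18
  -2*Z**2 ↦ -2·1·1·4 = -8
Sum: F(6, 3, 2) = (-108) + (12) + (-27) + (-18) + (-8) = -149.
Reducing mod 7: -149 ≡ 5 (mod 7).
Since F(a, b, c) ≡ 5 ≠ 0 (mod 7), P does NOT lie on the curve.


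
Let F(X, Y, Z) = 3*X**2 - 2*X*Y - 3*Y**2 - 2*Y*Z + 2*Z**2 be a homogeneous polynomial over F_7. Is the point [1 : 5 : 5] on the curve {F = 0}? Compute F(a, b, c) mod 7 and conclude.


F(1,5,5) ≡ 2 (mod 7); P is NOT on the curve.

Evaluate F(1, 5, 5) term-by-term (mod 7).
  3*X**2 ↦ 3·1·1·1 = 3
  -2*X*Y ↦ -2·1·5·1 = -10
  -3*Y**2 ↦ -3·1·25·1 = -75
  -2*Y*Z ↦ -2·1·5·5 = -50
  2*Z**2 ↦ 2·1·1·25 = 50
Sum: F(1, 5, 5) = (3) + (-10) + (-75) + (-50) + (50) = -82.
Reducing mod 7: -82 ≡ 2 (mod 7).
Since F(a, b, c) ≡ 2 ≠ 0 (mod 7), P does NOT lie on the curve.


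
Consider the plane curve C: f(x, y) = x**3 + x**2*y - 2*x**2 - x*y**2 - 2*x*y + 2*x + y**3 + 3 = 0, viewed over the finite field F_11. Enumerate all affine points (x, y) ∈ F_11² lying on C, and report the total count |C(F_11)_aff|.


Affine F_11-points: {(0, 2), (1, 5), (3, 10), (4, 8), (5, 0), (5, 1), (5, 4), (9, 5), (9, 6), (9, 9)}; count = 10.

For each of the 121 pairs (x, y) ∈ F_11², evaluate f(x, y) mod 11. Record the zeros.
  x = 0: [0↦3, 1↦4, 2↦0, 3↦8, 4↦1, 5↦7, 6↦10, 7↦5, 8↦9, 9↦6, 10↦2]  zeros at y ∈ {2}
  x = 1: [0↦4, 1↦3, 2↦6, 3↦8, 4↦4, 5↦0, 6↦2, 7↦5, 8↦4, 9↦5, 10↦3]  zeros at y ∈ {5}
  x = 2: [0↦7, 1↦6, 2↦7, 3↦5, 4↦6, 5↦5, 6↦8, 7↦10, 8↦6, 9↦2, 10↦4]  zeros at y ∈ ∅
  x = 3: [0↦7, 1↦8, 2↦9, 3↦5, 4↦2, 5↦6, 6↦1, 7↦4, 8↦10, 9↦3, 10↦0]  zeros at y ∈ {10}
  x = 4: [0↦10, 1↦4, 2↦7, 3↦3, 4↦9, 5↦9, 6↦9, 7↦4, 8↦0, 9↦3, 10↦8]  zeros at y ∈ {8}
  x = 5: [0↦0, 1↦0, 2↦7, 3↦5, 4↦0, 5↦9, 6↦5, 7↦5, 8↦4, 9↦8, 10↦1]  zeros at y ∈ {0, 1, 4}
  x = 6: [0↦5, 1↦2, 2↦4, 3↦6, 4↦3, 5↦1, 6↦6, 7↦2, 8↦6, 9↦2, 10↦7]  zeros at y ∈ ∅
  x = 7: [0↦9, 1↦5, 2↦4, 3↦1, 4↦2, 5↦2, 6↦7, 7↦1, 8↦1, 9↦2, 10↦10]  zeros at y ∈ ∅
  x = 8: [0↦7, 1↦4, 2↦2, 3↦7, 4↦3, 5↦7, 6↦3, 7↦8, 8↦6, 9↦3, 10↦5]  zeros at y ∈ ∅
  x = 9: [0↦5, 1↦5, 2↦4, 3↦8, 4↦1, 5↦0, 6↦0, 7↦7, 8↦5, 9↦0, 10↦9]  zeros at y ∈ {5, 6, 9}
  x = 10: [0↦9, 1↦3, 2↦5, 3↦10, 4↦2, 5↦9, 6↦4, 7↦4, 8↦4, 9↦10, 10↦6]  zeros at y ∈ ∅
Collecting zeros: affine points = {(0, 2), (1, 5), (3, 10), (4, 8), (5, 0), (5, 1), (5, 4), (9, 5), (9, 6), (9, 9)}.
Total count |C(F_11)_aff| = 10.


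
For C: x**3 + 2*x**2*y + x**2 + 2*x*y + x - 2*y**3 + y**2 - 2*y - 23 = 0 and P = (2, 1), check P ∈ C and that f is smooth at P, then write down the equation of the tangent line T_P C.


Tangent line at P: 27*x + 6*y - 60 = 0.

Step 1: f(2, 1) = 0, so P lies on C.
Step 2: partial derivatives
  f_x(x, y) = 3*x**2 + 4*x*y + 2*x + 2*y + 1, f_y(x, y) = 2*x**2 + 2*x - 6*y**2 + 2*y - 2.
  f_x(P) = 27, f_y(P) = 6 (gradient nonzero, so P is smooth).
Step 3: tangent line at P: 27·(x − 2) + 6·(y − 1) = 0.
Expanding: 27*x + 6*y - 60 = 0.


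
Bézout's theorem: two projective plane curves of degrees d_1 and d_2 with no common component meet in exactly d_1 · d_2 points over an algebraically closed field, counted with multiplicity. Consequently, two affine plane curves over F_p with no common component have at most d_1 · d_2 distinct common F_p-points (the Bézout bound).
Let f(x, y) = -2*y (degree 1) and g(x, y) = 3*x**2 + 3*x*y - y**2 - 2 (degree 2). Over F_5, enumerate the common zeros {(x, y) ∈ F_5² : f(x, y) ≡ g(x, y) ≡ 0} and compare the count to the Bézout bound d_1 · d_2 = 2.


Common zeros: {(2, 0), (3, 0)}; count = 2; Bézout bound = 2.

deg(f) = 1, deg(g) = 2, so Bézout bound = 2.
Scan x ∈ F_5. For each x, list the y ∈ F_5 with f(x, y) ≡ 0 and those with g(x, y) ≡ 0 (mod 5); the common zeros in that column are the intersection.
  x = 0: f ≡ 0 at y ∈ {0}; g ≡ 0 at y ∈ ∅; common: ∅.
  x = 1: f ≡ 0 at y ∈ {0}; g ≡ 0 at y ∈ ∅; common: ∅.
  x = 2: f ≡ 0 at y ∈ {0}; g ≡ 0 at y ∈ {0, 1}; common: {0}.
  x = 3: f ≡ 0 at y ∈ {0}; g ≡ 0 at y ∈ {0, 4}; common: {0}.
  x = 4: f ≡ 0 at y ∈ {0}; g ≡ 0 at y ∈ ∅; common: ∅.
Collecting: common zeros = {(2, 0), (3, 0)}, so the count is 2.
Comparison with the Bézout bound: 2 ≤ 2 = deg(f)·deg(g), as expected for curves with no common component (the bound is attained).


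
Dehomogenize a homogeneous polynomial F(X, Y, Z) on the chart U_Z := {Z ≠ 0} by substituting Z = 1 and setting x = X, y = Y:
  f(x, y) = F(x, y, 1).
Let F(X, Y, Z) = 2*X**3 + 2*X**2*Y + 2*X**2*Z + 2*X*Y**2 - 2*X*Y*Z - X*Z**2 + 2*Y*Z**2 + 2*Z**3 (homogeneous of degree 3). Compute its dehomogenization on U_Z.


f(x, y) = 2*x**3 + 2*x**2*y + 2*x**2 + 2*x*y**2 - 2*x*y - x + 2*y + 2

On U_Z we set Z = 1. Each monomial c·X^i·Y^j·Z^k in F becomes c·x^i·y^j·1^k = c·x^i·y^j.
Substituting Z = 1: F(X, Y, 1) = 2*x**3 + 2*x**2*y + 2*x**2 + 2*x*y**2 - 2*x*y - x + 2*y + 2.
Note: deg(f) ≤ deg(F) = 3; strict inequality happens when F is divisible by Z (lost terms).


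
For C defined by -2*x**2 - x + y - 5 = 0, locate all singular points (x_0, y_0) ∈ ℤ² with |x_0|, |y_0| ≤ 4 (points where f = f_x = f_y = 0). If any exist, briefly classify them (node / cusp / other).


No singular points in the scanned grid; C is smooth there.

Compute partial derivatives:
  f_x = -4*x - 1.
  f_y = 1.
f_y = 1 is a nonzero constant, so f_y never vanishes: no point (x, y) can satisfy f = f_x = f_y = 0. In particular no (x, y) ∈ {−4, ..., 4}² is singular; the curve is smooth.


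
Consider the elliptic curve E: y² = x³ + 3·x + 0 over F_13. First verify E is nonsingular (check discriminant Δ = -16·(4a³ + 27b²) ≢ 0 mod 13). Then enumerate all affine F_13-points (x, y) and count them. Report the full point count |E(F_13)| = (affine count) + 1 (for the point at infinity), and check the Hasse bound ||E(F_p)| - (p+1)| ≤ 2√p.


Affine points = {(0, 0), (1, 2), (1, 11), (2, 1), (2, 12), (3, 6), (3, 7), (5, 6), (5, 7), (6, 0), (7, 0), (8, 4), (8, 9), (10, 4), (10, 9), (11, 5), (11, 8), (12, 3), (12, 10)}; affine count = 19; |E(F_13)| = 20.

Discriminant check: Δ ∝ 4a³ + 27b² = 4·3³ + 27·0² = 4·27 + 27·0 ≡ 4 (mod 13). Nonzero ⇒ E is nonsingular.
For each x ∈ F_13, compute rhs = x³ + 3·x + 0 mod 13, then count y ∈ F_13 with y² ≡ rhs.
  x = 0: rhs = 0, matching y values: 0 (1 points).
  x = 1: rhs = 4, matching y values: 2, 11 (2 points).
  x = 2: rhs = 1, matching y values: 1, 12 (2 points).
  x = 3: rhs = 10, matching y values: 6, 7 (2 points).
  x = 4: rhs = 11, matching y values: none (0 points).
  x = 5: rhs = 10, matching y values: 6, 7 (2 points).
  x = 6: rhs = 0, matching y values: 0 (1 points).
  x = 7: rhs = 0, matching y values: 0 (1 points).
  x = 8: rhs = 3, matching y values: 4, 9 (2 points).
  x = 9: rhs = 2, matching y values: none (0 points).
  x = 10: rhs = 3, matching y values: 4, 9 (2 points).
  x = 11: rhs = 12, matching y values: 5, 8 (2 points).
  x = 12: rhs = 9, matching y values: 3, 10 (2 points).
Total affine count: 19.
Full point count |E(F_13)| = 19 + 1 = 20.
Hasse bound: |20 − (13+1)| = |6| = 6 ≤ 2√13 ≈ 7.2111 ✓.


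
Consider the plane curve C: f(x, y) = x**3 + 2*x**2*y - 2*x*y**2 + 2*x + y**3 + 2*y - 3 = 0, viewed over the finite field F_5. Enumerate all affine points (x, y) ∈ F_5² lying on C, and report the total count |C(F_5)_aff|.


Affine F_5-points: {(0, 1), (0, 3), (1, 0), (2, 3), (3, 0), (3, 1)}; count = 6.

For each of the 25 pairs (x, y) ∈ F_5², evaluate f(x, y) mod 5. Record the zeros.
  x = 0: [0↦2, 1↦0, 2↦4, 3↦0, 4↦4]  zeros at y ∈ {1, 3}
  x = 1: [0↦0, 1↦3, 2↦3, 3↦1, 4↦3]  zeros at y ∈ {0}
  x = 2: [0↦4, 1↦1, 2↦1, 3↦0, 4↦4]  zeros at y ∈ {3}
  x = 3: [0↦0, 1↦0, 2↦4, 3↦3, 4↦3]  zeros at y ∈ {0, 1}
  x = 4: [0↦4, 1↦1, 2↦3, 3↦1, 4↦1]  zeros at y ∈ ∅
Collecting zeros: affine points = {(0, 1), (0, 3), (1, 0), (2, 3), (3, 0), (3, 1)}.
Total count |C(F_5)_aff| = 6.


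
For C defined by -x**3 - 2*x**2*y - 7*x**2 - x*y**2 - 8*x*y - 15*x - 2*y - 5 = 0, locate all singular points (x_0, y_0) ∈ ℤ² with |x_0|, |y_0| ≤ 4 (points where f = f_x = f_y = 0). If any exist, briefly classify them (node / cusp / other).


Singular points: {(-1, -2)}; classification: cusp.

Compute partial derivatives:
  f_x = -3*x**2 - 4*x*y - 14*x - y**2 - 8*y - 15.
  f_y = -2*x**2 - 2*x*y - 8*x - 2.
Scan x_0 ∈ {−4, ..., 4}. For each x_0, f_y(x_0, y) is a polynomial in y; find its integer roots y ∈ {−4, ..., 4}, then test f_x and f at those candidates.
  x = -4: f_y(-4, y) = 8*y - 2; no integer root y with |y| ≤ 4.
  x = -3: f_y(-3, y) = 6*y + 4; no integer root y with |y| ≤ 4.
  x = -2: f_y(-2, y) = 4*y + 6; no integer root y with |y| ≤ 4.
  x = -1: f_y(-1, y) = 2*y + 4; vanishes at y ∈ {-2}. (-1, -2): f_x = 0, f = 0 — SINGULAR.
  x = 0: f_y(0, y) = -2; no integer root y with |y| ≤ 4.
  x = 1: f_y(1, y) = -2*y - 12; no integer root y with |y| ≤ 4.
  x = 2: f_y(2, y) = -4*y - 26; no integer root y with |y| ≤ 4.
  x = 3: f_y(3, y) = -6*y - 44; no integer root y with |y| ≤ 4.
  x = 4: f_y(4, y) = -8*y - 66; no integer root y with |y| ≤ 4.
Only singular point on the grid: (-1, -2).
Classify: substitute x = -1 + u, y = -2 + v and expand: f = -u**3 - 2*u**2*v - u*v**2 + v**2.
No constant or linear terms (consistent with a singular point). Quadratic part: v**2. Cubic part: -u**3 - 2*u**2*v - u*v**2.
The quadratic part v**2 is a perfect square, so there is a single (double) tangent line v = 0, i.e. y = -2. Restricting the cubic part to that line (v = 0) leaves -u**3 ≠ 0, so f is not divisible by v and the branch is v² ≈ u**3 to lowest order — this is a cusp.
Classification: cusp.


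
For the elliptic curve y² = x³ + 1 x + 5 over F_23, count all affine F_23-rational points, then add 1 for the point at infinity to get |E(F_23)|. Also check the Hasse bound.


Affine points = {(3, 9), (3, 14), (4, 2), (4, 21), (10, 7), (10, 16), (11, 6), (11, 17), (14, 7), (14, 16), (16, 0), (17, 6), (17, 17), (18, 6), (18, 17), (19, 11), (19, 12), (21, 8), (21, 15), (22, 7), (22, 16)}; affine count = 21; |E(F_23)| = 22.

Discriminant check: Δ ∝ 4a³ + 27b² = 4·1³ + 27·5² = 4·1 + 27·25 ≡ 12 (mod 23). Nonzero ⇒ E is nonsingular.
For each x ∈ F_23, compute rhs = x³ + 1·x + 5 mod 23, then count y ∈ F_23 with y² ≡ rhs.
  x = 0: rhs = 5, matching y values: none (0 points).
  x = 1: rhs = 7, matching y values: none (0 points).
  x = 2: rhs = 15, matching y values: none (0 points).
  x = 3: rhs = 12, matching y values: 9, 14 (2 points).
  x = 4: rhs = 4, matching y values: 2, 21 (2 points).
  x = 5: rhs = 20, matching y values: none (0 points).
  x = 6: rhs = 20, matching y values: none (0 points).
  x = 7: rhs = 10, matching y values: none (0 points).
  x = 8: rhs = 19, matching y values: none (0 points).
  x = 9: rhs = 7, matching y values: none (0 points).
  x = 10: rhs = 3, matching y values: 7, 16 (2 points).
  x = 11: rhs = 13, matching y values: 6, 17 (2 points).
  x = 12: rhs = 20, matching y values: none (0 points).
  x = 13: rhs = 7, matching y values: none (0 points).
  x = 14: rhs = 3, matching y values: 7, 16 (2 points).
  x = 15: rhs = 14, matching y values: none (0 points).
  x = 16: rhs = 0, matching y values: 0 (1 points).
  x = 17: rhs = 13, matching y values: 6, 17 (2 points).
  x = 18: rhs = 13, matching y values: 6, 17 (2 points).
  x = 19: rhs = 6, matching y values: 11, 12 (2 points).
  x = 20: rhs = 21, matching y values: none (0 points).
  x = 21: rhs = 18, matching y values: 8, 15 (2 points).
  x = 22: rhs = 3, matching y values: 7, 16 (2 points).
Total affine count: 21.
Full point count |E(F_23)| = 21 + 1 = 22.
Hasse bound: |22 − (23+1)| = |-2| = 2 ≤ 2√23 ≈ 9.5917 ✓.


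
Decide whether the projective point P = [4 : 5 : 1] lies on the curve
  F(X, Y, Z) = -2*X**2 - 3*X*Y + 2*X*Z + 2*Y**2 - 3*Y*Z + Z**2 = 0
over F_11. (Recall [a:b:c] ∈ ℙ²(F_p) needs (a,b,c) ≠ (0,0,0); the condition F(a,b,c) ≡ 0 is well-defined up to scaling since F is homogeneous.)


F(4,5,1) ≡ 7 (mod 11); P is NOT on the curve.

Evaluate F(4, 5, 1) term-by-term (mod 11).
  -2*X**2 ↦ -2·16·1·1 = -32
  -3*X*Y ↦ -3·4·5·1 = -60
  2*X*Z ↦ 2·4·1·1 = 8
  2*Y**2 ↦ 2·1·25·1 = 50
  -3*Y*Z ↦ -3·1·5·1 = -15
  Z**2 ↦ 1·1·1·1 = 1
Sum: F(4, 5, 1) = (-32) + (-60) + (8) + (50) + (-15) + (1) = -48.
Reducing mod 11: -48 ≡ 7 (mod 11).
Since F(a, b, c) ≡ 7 ≠ 0 (mod 11), P does NOT lie on the curve.


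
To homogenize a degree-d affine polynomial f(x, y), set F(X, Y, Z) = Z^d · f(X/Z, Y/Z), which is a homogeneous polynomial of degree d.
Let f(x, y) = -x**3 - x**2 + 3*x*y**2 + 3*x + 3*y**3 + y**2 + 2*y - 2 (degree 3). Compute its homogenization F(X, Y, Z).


F(X, Y, Z) = -X**3 - X**2*Z + 3*X*Y**2 + 3*X*Z**2 + 3*Y**3 + Y**2*Z + 2*Y*Z**2 - 2*Z**3

deg(f) = 3.
Substitute x = X/Z, y = Y/Z into f, then multiply by Z^3.
  monomial -1·x^3·y^0 ↦ -1·X^3·Y^0·Z^0.
  monomial -1·x^2·y^0 ↦ -1·X^2·Y^0·Z^1.
  monomial 3·x^1·y^2 ↦ 3·X^1·Y^2·Z^0.
  monomial 3·x^1·y^0 ↦ 3·X^1·Y^0·Z^2.
  monomial 3·x^0·y^3 ↦ 3·X^0·Y^3·Z^0.
  monomial 1·x^0·y^2 ↦ 1·X^0·Y^2·Z^1.
  monomial 2·x^0·y^1 ↦ 2·X^0·Y^1·Z^2.
  monomial -2·x^0·y^0 ↦ -2·X^0·Y^0·Z^3.
Collecting: F(X, Y, Z) = -X**3 - X**2*Z + 3*X*Y**2 + 3*X*Z**2 + 3*Y**3 + Y**2*Z + 2*Y*Z**2 - 2*Z**3.


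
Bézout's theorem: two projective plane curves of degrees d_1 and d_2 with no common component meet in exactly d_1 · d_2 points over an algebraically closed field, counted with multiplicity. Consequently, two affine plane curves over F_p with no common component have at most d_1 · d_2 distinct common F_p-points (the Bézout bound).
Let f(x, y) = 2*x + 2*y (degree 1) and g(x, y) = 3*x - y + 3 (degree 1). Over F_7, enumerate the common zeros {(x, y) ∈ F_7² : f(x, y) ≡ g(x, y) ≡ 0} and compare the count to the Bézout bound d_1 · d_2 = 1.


Common zeros: {(1, 6)}; count = 1; Bézout bound = 1.

deg(f) = 1, deg(g) = 1, so Bézout bound = 1.
Scan x ∈ F_7. For each x, list the y ∈ F_7 with f(x, y) ≡ 0 and those with g(x, y) ≡ 0 (mod 7); the common zeros in that column are the intersection.
  x = 0: f ≡ 0 at y ∈ {0}; g ≡ 0 at y ∈ {3}; common: ∅.
  x = 1: f ≡ 0 at y ∈ {6}; g ≡ 0 at y ∈ {6}; common: {6}.
  x = 2: f ≡ 0 at y ∈ {5}; g ≡ 0 at y ∈ {2}; common: ∅.
  x = 3: f ≡ 0 at y ∈ {4}; g ≡ 0 at y ∈ {5}; common: ∅.
  x = 4: f ≡ 0 at y ∈ {3}; g ≡ 0 at y ∈ {1}; common: ∅.
  x = 5: f ≡ 0 at y ∈ {2}; g ≡ 0 at y ∈ {4}; common: ∅.
  x = 6: f ≡ 0 at y ∈ {1}; g ≡ 0 at y ∈ {0}; common: ∅.
Collecting: common zeros = {(1, 6)}, so the count is 1.
Comparison with the Bézout bound: 1 ≤ 1 = deg(f)·deg(g), as expected for curves with no common component (the bound is attained).


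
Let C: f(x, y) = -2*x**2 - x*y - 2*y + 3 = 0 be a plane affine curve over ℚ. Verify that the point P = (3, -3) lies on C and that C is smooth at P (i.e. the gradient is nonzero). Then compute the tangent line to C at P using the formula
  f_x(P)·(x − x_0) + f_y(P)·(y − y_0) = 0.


Tangent line at P: -9*x - 5*y + 12 = 0.

Step 1: f(3, -3) = 0, so P lies on C.
Step 2: partial derivatives
  f_x(x, y) = -4*x - y, f_y(x, y) = -x - 2.
  f_x(P) = -9, f_y(P) = -5 (gradient nonzero, so P is smooth).
Step 3: tangent line at P: -9·(x − 3) + -5·(y − -3) = 0.
Expanding: -9*x - 5*y + 12 = 0.


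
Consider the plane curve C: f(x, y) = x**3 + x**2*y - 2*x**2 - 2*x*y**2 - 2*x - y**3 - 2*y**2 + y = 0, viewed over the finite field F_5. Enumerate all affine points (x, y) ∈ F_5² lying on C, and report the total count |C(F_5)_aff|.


Affine F_5-points: {(0, 0), (1, 3), (2, 3), (4, 1), (4, 2)}; count = 5.

For each of the 25 pairs (x, y) ∈ F_5², evaluate f(x, y) mod 5. Record the zeros.
  x = 0: [0↦0, 1↦3, 2↦1, 3↦3, 4↦3]  zeros at y ∈ {0}
  x = 1: [0↦2, 1↦4, 2↦2, 3↦0, 4↦2]  zeros at y ∈ {3}
  x = 2: [0↦1, 1↦4, 2↦4, 3↦0, 4↦1]  zeros at y ∈ {3}
  x = 3: [0↦3, 1↦4, 2↦3, 3↦4, 4↦1]  zeros at y ∈ ∅
  x = 4: [0↦4, 1↦0, 2↦0, 3↦3, 4↦3]  zeros at y ∈ {1, 2}
Collecting zeros: affine points = {(0, 0), (1, 3), (2, 3), (4, 1), (4, 2)}.
Total count |C(F_5)_aff| = 5.


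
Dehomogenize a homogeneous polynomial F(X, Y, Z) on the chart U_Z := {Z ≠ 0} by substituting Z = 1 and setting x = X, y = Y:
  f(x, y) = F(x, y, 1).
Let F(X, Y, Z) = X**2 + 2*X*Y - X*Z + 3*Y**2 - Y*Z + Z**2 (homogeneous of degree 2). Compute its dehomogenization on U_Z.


f(x, y) = x**2 + 2*x*y - x + 3*y**2 - y + 1

On U_Z we set Z = 1. Each monomial c·X^i·Y^j·Z^k in F becomes c·x^i·y^j·1^k = c·x^i·y^j.
Substituting Z = 1: F(X, Y, 1) = x**2 + 2*x*y - x + 3*y**2 - y + 1.
Note: deg(f) ≤ deg(F) = 2; strict inequality happens when F is divisible by Z (lost terms).


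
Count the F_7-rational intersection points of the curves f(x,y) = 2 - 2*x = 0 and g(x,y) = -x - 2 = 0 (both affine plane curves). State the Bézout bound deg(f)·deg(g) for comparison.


Common zeros: ∅; count = 0; Bézout bound = 1.

deg(f) = 1, deg(g) = 1, so Bézout bound = 1.
Scan x ∈ F_7. For each x, list the y ∈ F_7 with f(x, y) ≡ 0 and those with g(x, y) ≡ 0 (mod 7); the common zeros in that column are the intersection.
  x = 0: f ≡ 0 at y ∈ ∅; g ≡ 0 at y ∈ ∅; common: ∅.
  x = 1: f ≡ 0 at y ∈ {0, 1, 2, 3, 4, 5, 6}; g ≡ 0 at y ∈ ∅; common: ∅.
  x = 2: f ≡ 0 at y ∈ ∅; g ≡ 0 at y ∈ ∅; common: ∅.
  x = 3: f ≡ 0 at y ∈ ∅; g ≡ 0 at y ∈ ∅; common: ∅.
  x = 4: f ≡ 0 at y ∈ ∅; g ≡ 0 at y ∈ ∅; common: ∅.
  x = 5: f ≡ 0 at y ∈ ∅; g ≡ 0 at y ∈ {0, 1, 2, 3, 4, 5, 6}; common: ∅.
  x = 6: f ≡ 0 at y ∈ ∅; g ≡ 0 at y ∈ ∅; common: ∅.
Collecting: common zeros = ∅, so the count is 0.
Comparison with the Bézout bound: 0 ≤ 1 = deg(f)·deg(g), as expected for curves with no common component (the affine F_7-count falls short of the bound because intersections may lie at infinity, over extension fields, or carry multiplicity).


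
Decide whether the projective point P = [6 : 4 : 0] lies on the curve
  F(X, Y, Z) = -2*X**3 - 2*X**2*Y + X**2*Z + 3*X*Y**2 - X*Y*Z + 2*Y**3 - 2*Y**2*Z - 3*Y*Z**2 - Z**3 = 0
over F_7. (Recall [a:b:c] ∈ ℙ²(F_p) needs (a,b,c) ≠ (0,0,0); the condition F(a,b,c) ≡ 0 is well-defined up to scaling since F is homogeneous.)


F(6,4,0) ≡ 4 (mod 7); P is NOT on the curve.

Evaluate F(6, 4, 0) term-by-term (mod 7).
  -2*X**3 ↦ -2·216·1·1 = -432
  -2*X**2*Y ↦ -2·36·4·1 = -288
  X**2*Z ↦ 1·36·1·0 = 0
  3*X*Y**2 ↦ 3·6·16·1 = 288
  -X*Y*Z ↦ -1·6·4·0 = 0
  2*Y**3 ↦ 2·1·64·1 = 128
  -2*Y**2*Z ↦ -2·1·16·0 = 0
  -3*Y*Z**2 ↦ -3·1·4·0 = 0
  -Z**3 ↦ -1·1·1·0 = 0
Sum: F(6, 4, 0) = (-432) + (-288) + (0) + (288) + (0) + (128) + (0) + (0) + (0) = -304.
Reducing mod 7: -304 ≡ 4 (mod 7).
Since F(a, b, c) ≡ 4 ≠ 0 (mod 7), P does NOT lie on the curve.


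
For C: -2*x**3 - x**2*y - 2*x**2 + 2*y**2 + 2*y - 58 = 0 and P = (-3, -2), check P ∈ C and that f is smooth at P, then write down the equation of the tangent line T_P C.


Tangent line at P: -54*x - 15*y - 192 = 0.

Step 1: f(-3, -2) = 0, so P lies on C.
Step 2: partial derivatives
  f_x(x, y) = -6*x**2 - 2*x*y - 4*x, f_y(x, y) = -x**2 + 4*y + 2.
  f_x(P) = -54, f_y(P) = -15 (gradient nonzero, so P is smooth).
Step 3: tangent line at P: -54·(x − -3) + -15·(y − -2) = 0.
Expanding: -54*x - 15*y - 192 = 0.


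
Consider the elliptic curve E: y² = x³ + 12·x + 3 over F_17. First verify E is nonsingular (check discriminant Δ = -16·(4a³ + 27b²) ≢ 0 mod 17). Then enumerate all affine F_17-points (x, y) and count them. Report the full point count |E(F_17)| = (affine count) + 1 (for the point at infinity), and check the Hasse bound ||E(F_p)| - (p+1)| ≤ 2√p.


Affine points = {(1, 4), (1, 13), (2, 1), (2, 16), (3, 7), (3, 10), (4, 8), (4, 9), (5, 1), (5, 16), (6, 6), (6, 11), (8, 4), (8, 13), (10, 1), (10, 16), (11, 2), (11, 15), (14, 5), (14, 12)}; affine count = 20; |E(F_17)| = 21.

Discriminant check: Δ ∝ 4a³ + 27b² = 4·12³ + 27·3² = 4·1728 + 27·9 ≡ 15 (mod 17). Nonzero ⇒ E is nonsingular.
For each x ∈ F_17, compute rhs = x³ + 12·x + 3 mod 17, then count y ∈ F_17 with y² ≡ rhs.
  x = 0: rhs = 3, matching y values: none (0 points).
  x = 1: rhs = 16, matching y values: 4, 13 (2 points).
  x = 2: rhs = 1, matching y values: 1, 16 (2 points).
  x = 3: rhs = 15, matching y values: 7, 10 (2 points).
  x = 4: rhs = 13, matching y values: 8, 9 (2 points).
  x = 5: rhs = 1, matching y values: 1, 16 (2 points).
  x = 6: rhs = 2, matching y values: 6, 11 (2 points).
  x = 7: rhs = 5, matching y values: none (0 points).
  x = 8: rhs = 16, matching y values: 4, 13 (2 points).
  x = 9: rhs = 7, matching y values: none (0 points).
  x = 10: rhs = 1, matching y values: 1, 16 (2 points).
  x = 11: rhs = 4, matching y values: 2, 15 (2 points).
  x = 12: rhs = 5, matching y values: none (0 points).
  x = 13: rhs = 10, matching y values: none (0 points).
  x = 14: rhs = 8, matching y values: 5, 12 (2 points).
  x = 15: rhs = 5, matching y values: none (0 points).
  x = 16: rhs = 7, matching y values: none (0 points).
Total affine count: 20.
Full point count |E(F_17)| = 20 + 1 = 21.
Hasse bound: |21 − (17+1)| = |3| = 3 ≤ 2√17 ≈ 8.2462 ✓.


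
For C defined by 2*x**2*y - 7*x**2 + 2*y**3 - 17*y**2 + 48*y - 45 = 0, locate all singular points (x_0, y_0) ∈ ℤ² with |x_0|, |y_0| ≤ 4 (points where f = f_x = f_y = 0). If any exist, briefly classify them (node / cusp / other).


Singular points: {(0, 3)}; classification: node.

Compute partial derivatives:
  f_x = 4*x*y - 14*x.
  f_y = 2*x**2 + 6*y**2 - 34*y + 48.
Scan x_0 ∈ {−4, ..., 4}. For each x_0, f_y(x_0, y) is a polynomial in y; find its integer roots y ∈ {−4, ..., 4}, then test f_x and f at those candidates.
  x = -4: f_y(-4, y) = 6*y**2 - 34*y + 80; no integer root y with |y| ≤ 4.
  x = -3: f_y(-3, y) = 6*y**2 - 34*y + 66; no integer root y with |y| ≤ 4.
  x = -2: f_y(-2, y) = 6*y**2 - 34*y + 56; no integer root y with |y| ≤ 4.
  x = -1: f_y(-1, y) = 6*y**2 - 34*y + 50; no integer root y with |y| ≤ 4.
  x = 0: f_y(0, y) = 6*y**2 - 34*y + 48; vanishes at y ∈ {3}. (0, 3): f_x = 0, f = 0 — SINGULAR.
  x = 1: f_y(1, y) = 6*y**2 - 34*y + 50; no integer root y with |y| ≤ 4.
  x = 2: f_y(2, y) = 6*y**2 - 34*y + 56; no integer root y with |y| ≤ 4.
  x = 3: f_y(3, y) = 6*y**2 - 34*y + 66; no integer root y with |y| ≤ 4.
  x = 4: f_y(4, y) = 6*y**2 - 34*y + 80; no integer root y with |y| ≤ 4.
Only singular point on the grid: (0, 3).
Classify: substitute x = 0 + u, y = 3 + v and expand: f = 2*u**2*v - u**2 + 2*v**3 + v**2.
No constant or linear terms (consistent with a singular point). Quadratic part: -u**2 + v**2. Cubic part: 2*u**2*v + 2*v**3.
The quadratic part v**2 - u**2 = (v − u)(v + u) splits into two distinct linear factors, so there are two distinct tangent lines y − 3 = ±(x − 0) — this is a node (ordinary double point).
Classification: node.


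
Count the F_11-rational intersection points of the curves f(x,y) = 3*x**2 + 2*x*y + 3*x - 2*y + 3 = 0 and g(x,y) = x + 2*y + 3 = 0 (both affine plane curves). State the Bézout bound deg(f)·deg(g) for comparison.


Common zeros: ∅; count = 0; Bézout bound = 2.

deg(f) = 2, deg(g) = 1, so Bézout bound = 2.
Scan x ∈ F_11. For each x, list the y ∈ F_11 with f(x, y) ≡ 0 and those with g(x, y) ≡ 0 (mod 11); the common zeros in that column are the intersection.
  x = 0: f ≡ 0 at y ∈ {7}; g ≡ 0 at y ∈ {4}; common: ∅.
  x = 1: f ≡ 0 at y ∈ ∅; g ≡ 0 at y ∈ {9}; common: ∅.
  x = 2: f ≡ 0 at y ∈ {6}; g ≡ 0 at y ∈ {3}; common: ∅.
  x = 3: f ≡ 0 at y ∈ {4}; g ≡ 0 at y ∈ {8}; common: ∅.
  x = 4: f ≡ 0 at y ∈ {6}; g ≡ 0 at y ∈ {2}; common: ∅.
  x = 5: f ≡ 0 at y ∈ {9}; g ≡ 0 at y ∈ {7}; common: ∅.
  x = 6: f ≡ 0 at y ∈ {8}; g ≡ 0 at y ∈ {1}; common: ∅.
  x = 7: f ≡ 0 at y ∈ {5}; g ≡ 0 at y ∈ {6}; common: ∅.
  x = 8: f ≡ 0 at y ∈ {4}; g ≡ 0 at y ∈ {0}; common: ∅.
  x = 9: f ≡ 0 at y ∈ {7}; g ≡ 0 at y ∈ {5}; common: ∅.
  x = 10: f ≡ 0 at y ∈ {9}; g ≡ 0 at y ∈ {10}; common: ∅.
Collecting: common zeros = ∅, so the count is 0.
Comparison with the Bézout bound: 0 ≤ 2 = deg(f)·deg(g), as expected for curves with no common component (the affine F_11-count falls short of the bound because intersections may lie at infinity, over extension fields, or carry multiplicity).


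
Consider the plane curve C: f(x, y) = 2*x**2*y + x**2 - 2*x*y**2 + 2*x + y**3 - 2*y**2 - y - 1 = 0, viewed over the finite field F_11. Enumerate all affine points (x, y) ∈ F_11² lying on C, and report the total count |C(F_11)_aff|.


Affine F_11-points: {(1, 1), (3, 6), (4, 8), (5, 7), (6, 8), (8, 4), (8, 7), (9, 5), (10, 1), (10, 4), (10, 6)}; count = 11.

For each of the 121 pairs (x, y) ∈ F_11², evaluate f(x, y) mod 11. Record the zeros.
  x = 0: [0↦10, 1↦8, 2↦8, 3↦5, 4↦5, 5↦3, 6↦5, 7↦6, 8↦1, 9↦7, 10↦8]  zeros at y ∈ ∅
  x = 1: [0↦2, 1↦0, 2↦7, 3↦7, 4↦6, 5↦10, 6↦3, 7↦2, 8↦2, 9↦9, 10↦7]  zeros at y ∈ {1}
  x = 2: [0↦7, 1↦9, 2↦5, 3↦1, 4↦3, 5↦6, 6↦5, 7↦6, 8↦4, 9↦5, 10↦4]  zeros at y ∈ ∅
  x = 3: [0↦3, 1↦2, 2↦2, 3↦9, 4↦7, 5↦2, 6↦0, 7↦7, 8↦7, 9↦6, 10↦10]  zeros at y ∈ {6}
  x = 4: [0↦1, 1↦1, 2↦9, 3↦9, 4↦7, 5↦9, 6↦10, 7↦5, 8↦0, 9↦1, 10↦3]  zeros at y ∈ {8}
  x = 5: [0↦1, 1↦6, 2↦4, 3↦1, 4↦3, 5↦5, 6↦2, 7↦0, 8↦5, 9↦1, 10↦5]  zeros at y ∈ {7}
  x = 6: [0↦3, 1↦6, 2↦9, 3↦7, 4↦6, 5↦1, 6↦9, 7↦3, 8↦0, 9↦6, 10↦5]  zeros at y ∈ {8}
  x = 7: [0↦7, 1↦1, 2↦2, 3↦5, 4↦5, 5↦8, 6↦9, 7↦3, 8↦7, 9↦5, 10↦3]  zeros at y ∈ ∅
  x = 8: [0↦2, 1↦2, 2↦5, 3↦6, 4↦0, 5↦4, 6↦2, 7↦0, 8↦4, 9↦9, 10↦10]  zeros at y ∈ {4, 7}
  x = 9: [0↦10, 1↦9, 2↦7, 3↦10, 4↦2, 5↦0, 6↦10, 7↦5, 8↦2, 9↦7, 10↦4]  zeros at y ∈ {5}
  x = 10: [0↦9, 1↦0, 2↦8, 3↦6, 4↦0, 5↦7, 6↦0, 7↦7, 8↦1, 9↦10, 10↦7]  zeros at y ∈ {1, 4, 6}
Collecting zeros: affine points = {(1, 1), (3, 6), (4, 8), (5, 7), (6, 8), (8, 4), (8, 7), (9, 5), (10, 1), (10, 4), (10, 6)}.
Total count |C(F_11)_aff| = 11.


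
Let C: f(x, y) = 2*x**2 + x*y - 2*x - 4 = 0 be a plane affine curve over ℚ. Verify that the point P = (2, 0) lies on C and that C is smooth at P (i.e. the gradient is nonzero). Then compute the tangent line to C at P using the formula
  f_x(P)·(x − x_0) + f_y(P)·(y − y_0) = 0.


Tangent line at P: 6*x + 2*y - 12 = 0.

Step 1: f(2, 0) = 0, so P lies on C.
Step 2: partial derivatives
  f_x(x, y) = 4*x + y - 2, f_y(x, y) = x.
  f_x(P) = 6, f_y(P) = 2 (gradient nonzero, so P is smooth).
Step 3: tangent line at P: 6·(x − 2) + 2·(y − 0) = 0.
Expanding: 6*x + 2*y - 12 = 0.


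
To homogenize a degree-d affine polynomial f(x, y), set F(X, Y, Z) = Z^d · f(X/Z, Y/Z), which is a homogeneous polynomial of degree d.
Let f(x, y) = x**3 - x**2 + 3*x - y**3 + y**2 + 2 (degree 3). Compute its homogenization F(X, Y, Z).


F(X, Y, Z) = X**3 - X**2*Z + 3*X*Z**2 - Y**3 + Y**2*Z + 2*Z**3

deg(f) = 3.
Substitute x = X/Z, y = Y/Z into f, then multiply by Z^3.
  monomial 1·x^3·y^0 ↦ 1·X^3·Y^0·Z^0.
  monomial -1·x^2·y^0 ↦ -1·X^2·Y^0·Z^1.
  monomial 3·x^1·y^0 ↦ 3·X^1·Y^0·Z^2.
  monomial -1·x^0·y^3 ↦ -1·X^0·Y^3·Z^0.
  monomial 1·x^0·y^2 ↦ 1·X^0·Y^2·Z^1.
  monomial 2·x^0·y^0 ↦ 2·X^0·Y^0·Z^3.
Collecting: F(X, Y, Z) = X**3 - X**2*Z + 3*X*Z**2 - Y**3 + Y**2*Z + 2*Z**3.


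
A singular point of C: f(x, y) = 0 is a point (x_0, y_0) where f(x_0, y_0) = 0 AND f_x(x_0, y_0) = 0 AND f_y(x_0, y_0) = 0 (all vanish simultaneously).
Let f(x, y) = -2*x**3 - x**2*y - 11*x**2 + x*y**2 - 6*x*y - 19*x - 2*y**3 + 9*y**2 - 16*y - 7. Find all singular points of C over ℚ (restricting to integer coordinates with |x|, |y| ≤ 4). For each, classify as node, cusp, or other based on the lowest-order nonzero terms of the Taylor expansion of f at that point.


Singular points: {(-2, 1)}; classification: cusp.

Compute partial derivatives:
  f_x = -6*x**2 - 2*x*y - 22*x + y**2 - 6*y - 19.
  f_y = -x**2 + 2*x*y - 6*x - 6*y**2 + 18*y - 16.
Scan x_0 ∈ {−4, ..., 4}. For each x_0, f_y(x_0, y) is a polynomial in y; find its integer roots y ∈ {−4, ..., 4}, then test f_x and f at those candidates.
  x = -4: f_y(-4, y) = -6*y**2 + 10*y - 8; no integer root y with |y| ≤ 4.
  x = -3: f_y(-3, y) = -6*y**2 + 12*y - 7; no integer root y with |y| ≤ 4.
  x = -2: f_y(-2, y) = -6*y**2 + 14*y - 8; vanishes at y ∈ {1}. (-2, 1): f_x = 0, f = 0 — SINGULAR.
  x = -1: f_y(-1, y) = -6*y**2 + 16*y - 11; no integer root y with |y| ≤ 4.
  x = 0: f_y(0, y) = -6*y**2 + 18*y - 16; no integer root y with |y| ≤ 4.
  x = 1: f_y(1, y) = -6*y**2 + 20*y - 23; no integer root y with |y| ≤ 4.
  x = 2: f_y(2, y) = -6*y**2 + 22*y - 32; no integer root y with |y| ≤ 4.
  x = 3: f_y(3, y) = -6*y**2 + 24*y - 43; no integer root y with |y| ≤ 4.
  x = 4: f_y(4, y) = -6*y**2 + 26*y - 56; no integer root y with |y| ≤ 4.
Only singular point on the grid: (-2, 1).
Classify: substitute x = -2 + u, y = 1 + v and expand: f = -2*u**3 - u**2*v + u*v**2 - 2*v**3 + v**2.
No constant or linear terms (consistent with a singular point). Quadratic part: v**2. Cubic part: -2*u**3 - u**2*v + u*v**2 - 2*v**3.
The quadratic part v**2 is a perfect square, so there is a single (double) tangent line v = 0, i.e. y = 1. Restricting the cubic part to that line (v = 0) leaves -2*u**3 ≠ 0, so f is not divisible by v and the branch is v² ≈ 2*u**3 to lowest order — this is a cusp.
Classification: cusp.


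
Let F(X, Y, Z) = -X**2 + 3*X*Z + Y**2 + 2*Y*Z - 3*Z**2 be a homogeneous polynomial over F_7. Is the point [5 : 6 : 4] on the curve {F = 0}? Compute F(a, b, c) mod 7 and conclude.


F(5,6,4) ≡ 1 (mod 7); P is NOT on the curve.

Evaluate F(5, 6, 4) term-by-term (mod 7).
  -X**2 ↦ -1·25·1·1 = -25
  3*X*Z ↦ 3·5·1·4 = 60
  Y**2 ↦ 1·1·36·1 = 36
  2*Y*Z ↦ 2·1·6·4 = 48
  -3*Z**2 ↦ -3·1·1·16 = -48
Sum: F(5, 6, 4) = (-25) + (60) + (36) + (48) + (-48) = 71.
Reducing mod 7: 71 ≡ 1 (mod 7).
Since F(a, b, c) ≡ 1 ≠ 0 (mod 7), P does NOT lie on the curve.


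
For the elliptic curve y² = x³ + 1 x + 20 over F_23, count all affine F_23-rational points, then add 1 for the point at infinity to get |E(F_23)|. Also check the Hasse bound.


Affine points = {(3, 2), (3, 21), (5, 9), (5, 14), (6, 9), (6, 14), (7, 5), (7, 18), (10, 8), (10, 15), (12, 9), (12, 14), (14, 8), (14, 15), (15, 11), (15, 12), (20, 6), (20, 17), (22, 8), (22, 15)}; affine count = 20; |E(F_23)| = 21.

Discriminant check: Δ ∝ 4a³ + 27b² = 4·1³ + 27·20² = 4·1 + 27·400 ≡ 17 (mod 23). Nonzero ⇒ E is nonsingular.
For each x ∈ F_23, compute rhs = x³ + 1·x + 20 mod 23, then count y ∈ F_23 with y² ≡ rhs.
  x = 0: rhs = 20, matching y values: none (0 points).
  x = 1: rhs = 22, matching y values: none (0 points).
  x = 2: rhs = 7, matching y values: none (0 points).
  x = 3: rhs = 4, matching y values: 2, 21 (2 points).
  x = 4: rhs = 19, matching y values: none (0 points).
  x = 5: rhs = 12, matching y values: 9, 14 (2 points).
  x = 6: rhs = 12, matching y values: 9, 14 (2 points).
  x = 7: rhs = 2, matching y values: 5, 18 (2 points).
  x = 8: rhs = 11, matching y values: none (0 points).
  x = 9: rhs = 22, matching y values: none (0 points).
  x = 10: rhs = 18, matching y values: 8, 15 (2 points).
  x = 11: rhs = 5, matching y values: none (0 points).
  x = 12: rhs = 12, matching y values: 9, 14 (2 points).
  x = 13: rhs = 22, matching y values: none (0 points).
  x = 14: rhs = 18, matching y values: 8, 15 (2 points).
  x = 15: rhs = 6, matching y values: 11, 12 (2 points).
  x = 16: rhs = 15, matching y values: none (0 points).
  x = 17: rhs = 5, matching y values: none (0 points).
  x = 18: rhs = 5, matching y values: none (0 points).
  x = 19: rhs = 21, matching y values: none (0 points).
  x = 20: rhs = 13, matching y values: 6, 17 (2 points).
  x = 21: rhs = 10, matching y values: none (0 points).
  x = 22: rhs = 18, matching y values: 8, 15 (2 points).
Total affine count: 20.
Full point count |E(F_23)| = 20 + 1 = 21.
Hasse bound: |21 − (23+1)| = |-3| = 3 ≤ 2√23 ≈ 9.5917 ✓.
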